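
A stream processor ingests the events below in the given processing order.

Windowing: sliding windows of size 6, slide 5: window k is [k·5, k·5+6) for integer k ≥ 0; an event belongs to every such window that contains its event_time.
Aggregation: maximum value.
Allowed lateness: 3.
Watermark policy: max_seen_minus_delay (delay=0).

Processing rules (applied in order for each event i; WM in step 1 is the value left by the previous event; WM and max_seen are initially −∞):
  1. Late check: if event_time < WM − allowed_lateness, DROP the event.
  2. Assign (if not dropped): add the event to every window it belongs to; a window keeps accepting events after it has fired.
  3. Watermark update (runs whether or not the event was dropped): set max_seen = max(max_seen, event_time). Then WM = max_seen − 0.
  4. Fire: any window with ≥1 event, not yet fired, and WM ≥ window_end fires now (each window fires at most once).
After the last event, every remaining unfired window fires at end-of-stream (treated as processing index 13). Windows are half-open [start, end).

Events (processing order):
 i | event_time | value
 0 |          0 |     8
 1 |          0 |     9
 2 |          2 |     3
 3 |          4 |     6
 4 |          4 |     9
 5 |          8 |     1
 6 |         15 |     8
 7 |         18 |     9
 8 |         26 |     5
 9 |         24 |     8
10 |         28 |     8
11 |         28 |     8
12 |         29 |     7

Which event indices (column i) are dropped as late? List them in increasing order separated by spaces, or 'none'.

none

i=0 t=0 v=8: → [0,6); WM=0
i=1 t=0 v=9: → [0,6); WM=0
i=2 t=2 v=3: → [0,6); WM=2
i=3 t=4 v=6: → [0,6); WM=4
i=4 t=4 v=9: → [0,6); WM=4
i=5 t=8 v=1: → [5,11); WM=8; [0,6) fires=9
i=6 t=15 v=8: → [15,21),[10,16); WM=15; [5,11) fires=1
i=7 t=18 v=9: → [15,21); WM=18; [10,16) fires=8
i=8 t=26 v=5: → [25,31); WM=26; [15,21) fires=9
i=9 t=24 v=8: → [20,26); WM=26; [20,26) fires=8
i=10 t=28 v=8: → [25,31); WM=28
i=11 t=28 v=8: → [25,31); WM=28
i=12 t=29 v=7: → [25,31); WM=29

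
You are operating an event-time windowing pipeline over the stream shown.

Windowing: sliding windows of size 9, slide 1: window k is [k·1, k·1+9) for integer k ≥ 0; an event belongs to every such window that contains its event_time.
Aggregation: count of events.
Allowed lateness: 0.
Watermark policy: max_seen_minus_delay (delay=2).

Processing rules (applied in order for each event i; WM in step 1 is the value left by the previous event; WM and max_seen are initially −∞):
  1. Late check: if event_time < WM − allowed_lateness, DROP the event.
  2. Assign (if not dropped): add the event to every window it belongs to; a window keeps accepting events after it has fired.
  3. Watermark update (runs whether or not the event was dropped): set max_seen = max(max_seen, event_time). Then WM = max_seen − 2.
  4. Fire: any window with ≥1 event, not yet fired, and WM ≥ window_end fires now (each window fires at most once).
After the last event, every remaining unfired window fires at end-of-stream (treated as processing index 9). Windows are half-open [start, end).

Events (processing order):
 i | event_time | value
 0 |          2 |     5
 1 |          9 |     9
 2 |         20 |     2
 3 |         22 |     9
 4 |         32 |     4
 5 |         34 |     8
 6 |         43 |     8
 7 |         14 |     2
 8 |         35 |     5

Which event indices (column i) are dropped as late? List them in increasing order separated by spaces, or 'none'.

i=0 t=2 v=5: → [2,11),[1,10),[0,9); WM=0
i=1 t=9 v=9: → [9,18),[8,17),[7,16),[6,15),[5,14),[4,13),[3,12),[2,11),[1,10); WM=7
i=2 t=20 v=2: → [20,29),[19,28),[18,27),[17,26),[16,25),[15,24),[14,23),[13,22),[12,21); WM=18; [0,9) fires=1 [1,10) fires=2 [2,11) fires=2 [3,12) fires=1 [4,13) fires=1 [5,14) fires=1 [6,15) fires=1 [7,16) fires=1 [8,17) fires=1 [9,18) fires=1
i=3 t=22 v=9: → [22,31),[21,30),[20,29),[19,28),[18,27),[17,26),[16,25),[15,24),[14,23); WM=20
i=4 t=32 v=4: → [32,41),[31,40),[30,39),[29,38),[28,37),[27,36),[26,35),[25,34),[24,33); WM=30; [12,21) fires=1 [13,22) fires=1 [14,23) fires=2 [15,24) fires=2 [16,25) fires=2 [17,26) fires=2 [18,27) fires=2 [19,28) fires=2 [20,29) fires=2 [21,30) fires=1
i=5 t=34 v=8: → [34,43),[33,42),[32,41),[31,40),[30,39),[29,38),[28,37),[27,36),[26,35); WM=32; [22,31) fires=1
i=6 t=43 v=8: → [43,52),[42,51),[41,50),[40,49),[39,48),[38,47),[37,46),[36,45),[35,44); WM=41; [24,33) fires=1 [25,34) fires=1 [26,35) fires=2 [27,36) fires=2 [28,37) fires=2 [29,38) fires=2 [30,39) fires=2 [31,40) fires=2 [32,41) fires=2
i=7 t=14 v=2: DROP (t<41-0); WM=41
i=8 t=35 v=5: DROP (t<41-0); WM=41

7 8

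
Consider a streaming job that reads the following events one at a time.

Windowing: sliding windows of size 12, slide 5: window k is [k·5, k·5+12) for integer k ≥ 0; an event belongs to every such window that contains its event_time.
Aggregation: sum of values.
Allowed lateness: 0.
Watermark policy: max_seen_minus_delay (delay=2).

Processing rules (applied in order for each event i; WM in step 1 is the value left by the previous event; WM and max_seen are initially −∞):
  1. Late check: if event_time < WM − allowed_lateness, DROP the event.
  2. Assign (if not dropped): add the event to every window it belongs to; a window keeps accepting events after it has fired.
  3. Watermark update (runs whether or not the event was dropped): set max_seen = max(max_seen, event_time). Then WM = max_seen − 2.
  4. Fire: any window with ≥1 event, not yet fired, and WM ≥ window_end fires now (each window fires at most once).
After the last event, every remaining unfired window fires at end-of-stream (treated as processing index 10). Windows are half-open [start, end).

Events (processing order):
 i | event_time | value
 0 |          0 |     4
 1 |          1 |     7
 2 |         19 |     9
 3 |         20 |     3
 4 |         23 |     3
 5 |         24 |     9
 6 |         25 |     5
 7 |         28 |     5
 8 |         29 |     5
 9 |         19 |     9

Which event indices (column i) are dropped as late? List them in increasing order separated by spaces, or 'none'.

i=0 t=0 v=4: → [0,12); WM=-2
i=1 t=1 v=7: → [0,12); WM=-1
i=2 t=19 v=9: → [15,27),[10,22); WM=17; [0,12) fires=11
i=3 t=20 v=3: → [20,32),[15,27),[10,22); WM=18
i=4 t=23 v=3: → [20,32),[15,27); WM=21
i=5 t=24 v=9: → [20,32),[15,27); WM=22; [10,22) fires=12
i=6 t=25 v=5: → [25,37),[20,32),[15,27); WM=23
i=7 t=28 v=5: → [25,37),[20,32); WM=26
i=8 t=29 v=5: → [25,37),[20,32); WM=27; [15,27) fires=29
i=9 t=19 v=9: DROP (t<27-0); WM=27

9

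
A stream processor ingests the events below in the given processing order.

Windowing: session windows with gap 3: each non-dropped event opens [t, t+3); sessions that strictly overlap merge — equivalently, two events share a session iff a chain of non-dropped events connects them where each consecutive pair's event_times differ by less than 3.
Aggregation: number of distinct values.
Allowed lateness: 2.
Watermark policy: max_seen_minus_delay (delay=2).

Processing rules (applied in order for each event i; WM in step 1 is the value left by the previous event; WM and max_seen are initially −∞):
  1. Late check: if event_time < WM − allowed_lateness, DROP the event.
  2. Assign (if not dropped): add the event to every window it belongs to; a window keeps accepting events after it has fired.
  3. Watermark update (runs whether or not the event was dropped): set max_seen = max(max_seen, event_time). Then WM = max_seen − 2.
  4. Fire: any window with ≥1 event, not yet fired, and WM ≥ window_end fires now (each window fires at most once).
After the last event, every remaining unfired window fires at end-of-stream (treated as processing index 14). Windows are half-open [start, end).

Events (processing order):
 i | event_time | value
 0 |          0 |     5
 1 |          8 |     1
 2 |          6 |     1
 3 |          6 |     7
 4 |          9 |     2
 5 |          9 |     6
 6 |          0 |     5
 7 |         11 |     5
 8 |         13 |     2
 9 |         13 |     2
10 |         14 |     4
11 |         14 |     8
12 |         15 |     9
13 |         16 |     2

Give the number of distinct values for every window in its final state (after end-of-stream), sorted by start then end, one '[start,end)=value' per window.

i=0 t=0 v=5: → [0,3); WM=-2
i=1 t=8 v=1: → [8,11); WM=6
i=2 t=6 v=1: → [6,11); WM=6
i=3 t=6 v=7: → [6,11); WM=6
i=4 t=9 v=2: → [6,12); WM=7
i=5 t=9 v=6: → [6,12); WM=7
i=6 t=0 v=5: DROP (t<7-2); WM=7
i=7 t=11 v=5: → [6,14); WM=9
i=8 t=13 v=2: → [6,16); WM=11
i=9 t=13 v=2: → [6,16); WM=11
i=10 t=14 v=4: → [6,17); WM=12
i=11 t=14 v=8: → [6,17); WM=12
i=12 t=15 v=9: → [6,18); WM=13
i=13 t=16 v=2: → [6,19); WM=14

[0,3)=1 [6,19)=8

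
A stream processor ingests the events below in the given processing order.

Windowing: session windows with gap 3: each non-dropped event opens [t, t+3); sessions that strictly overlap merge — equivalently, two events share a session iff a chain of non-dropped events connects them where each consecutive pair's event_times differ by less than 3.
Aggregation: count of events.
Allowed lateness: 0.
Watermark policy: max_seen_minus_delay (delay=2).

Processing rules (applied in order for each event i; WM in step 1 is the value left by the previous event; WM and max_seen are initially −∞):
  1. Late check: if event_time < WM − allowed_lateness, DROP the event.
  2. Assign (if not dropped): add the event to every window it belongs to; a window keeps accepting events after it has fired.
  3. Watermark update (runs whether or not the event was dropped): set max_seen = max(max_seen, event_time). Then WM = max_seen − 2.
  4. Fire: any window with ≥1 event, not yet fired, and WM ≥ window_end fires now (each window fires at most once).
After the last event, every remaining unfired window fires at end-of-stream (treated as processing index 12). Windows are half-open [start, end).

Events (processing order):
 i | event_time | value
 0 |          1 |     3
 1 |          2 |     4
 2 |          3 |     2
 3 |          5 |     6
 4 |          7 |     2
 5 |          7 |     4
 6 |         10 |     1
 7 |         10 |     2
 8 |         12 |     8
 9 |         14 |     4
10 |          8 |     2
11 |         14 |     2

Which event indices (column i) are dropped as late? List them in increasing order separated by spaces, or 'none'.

10

i=0 t=1 v=3: → [1,4); WM=-1
i=1 t=2 v=4: → [1,5); WM=0
i=2 t=3 v=2: → [1,6); WM=1
i=3 t=5 v=6: → [1,8); WM=3
i=4 t=7 v=2: → [1,10); WM=5
i=5 t=7 v=4: → [1,10); WM=5
i=6 t=10 v=1: → [10,13); WM=8
i=7 t=10 v=2: → [10,13); WM=8
i=8 t=12 v=8: → [10,15); WM=10
i=9 t=14 v=4: → [10,17); WM=12
i=10 t=8 v=2: DROP (t<12-0); WM=12
i=11 t=14 v=2: → [10,17); WM=12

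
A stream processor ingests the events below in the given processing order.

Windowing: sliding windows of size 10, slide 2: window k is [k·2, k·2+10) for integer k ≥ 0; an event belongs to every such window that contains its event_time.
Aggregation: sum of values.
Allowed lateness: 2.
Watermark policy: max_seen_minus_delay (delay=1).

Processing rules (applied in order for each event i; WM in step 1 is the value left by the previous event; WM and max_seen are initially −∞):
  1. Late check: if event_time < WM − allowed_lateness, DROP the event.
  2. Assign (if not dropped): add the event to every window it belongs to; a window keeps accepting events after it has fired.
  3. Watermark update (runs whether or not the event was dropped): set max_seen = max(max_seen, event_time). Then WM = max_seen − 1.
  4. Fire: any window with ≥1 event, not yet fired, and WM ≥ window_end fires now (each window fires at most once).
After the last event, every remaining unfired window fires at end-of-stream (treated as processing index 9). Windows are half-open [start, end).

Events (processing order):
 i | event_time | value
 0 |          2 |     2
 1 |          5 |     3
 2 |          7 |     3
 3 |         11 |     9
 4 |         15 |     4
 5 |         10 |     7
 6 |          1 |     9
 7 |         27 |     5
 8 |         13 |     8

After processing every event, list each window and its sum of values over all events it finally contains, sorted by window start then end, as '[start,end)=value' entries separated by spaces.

i=0 t=2 v=2: → [2,12),[0,10); WM=1
i=1 t=5 v=3: → [4,14),[2,12),[0,10); WM=4
i=2 t=7 v=3: → [6,16),[4,14),[2,12),[0,10); WM=6
i=3 t=11 v=9: → [10,20),[8,18),[6,16),[4,14),[2,12); WM=10; [0,10) fires=8
i=4 t=15 v=4: → [14,24),[12,22),[10,20),[8,18),[6,16); WM=14; [2,12) fires=17 [4,14) fires=15
i=5 t=10 v=7: DROP (t<14-2); WM=14
i=6 t=1 v=9: DROP (t<14-2); WM=14
i=7 t=27 v=5: → [26,36),[24,34),[22,32),[20,30),[18,28); WM=26; [6,16) fires=16 [8,18) fires=13 [10,20) fires=13 [12,22) fires=4 [14,24) fires=4
i=8 t=13 v=8: DROP (t<26-2); WM=26

[0,10)=8 [2,12)=17 [4,14)=15 [6,16)=16 [8,18)=13 [10,20)=13 [12,22)=4 [14,24)=4 [18,28)=5 [20,30)=5 [22,32)=5 [24,34)=5 [26,36)=5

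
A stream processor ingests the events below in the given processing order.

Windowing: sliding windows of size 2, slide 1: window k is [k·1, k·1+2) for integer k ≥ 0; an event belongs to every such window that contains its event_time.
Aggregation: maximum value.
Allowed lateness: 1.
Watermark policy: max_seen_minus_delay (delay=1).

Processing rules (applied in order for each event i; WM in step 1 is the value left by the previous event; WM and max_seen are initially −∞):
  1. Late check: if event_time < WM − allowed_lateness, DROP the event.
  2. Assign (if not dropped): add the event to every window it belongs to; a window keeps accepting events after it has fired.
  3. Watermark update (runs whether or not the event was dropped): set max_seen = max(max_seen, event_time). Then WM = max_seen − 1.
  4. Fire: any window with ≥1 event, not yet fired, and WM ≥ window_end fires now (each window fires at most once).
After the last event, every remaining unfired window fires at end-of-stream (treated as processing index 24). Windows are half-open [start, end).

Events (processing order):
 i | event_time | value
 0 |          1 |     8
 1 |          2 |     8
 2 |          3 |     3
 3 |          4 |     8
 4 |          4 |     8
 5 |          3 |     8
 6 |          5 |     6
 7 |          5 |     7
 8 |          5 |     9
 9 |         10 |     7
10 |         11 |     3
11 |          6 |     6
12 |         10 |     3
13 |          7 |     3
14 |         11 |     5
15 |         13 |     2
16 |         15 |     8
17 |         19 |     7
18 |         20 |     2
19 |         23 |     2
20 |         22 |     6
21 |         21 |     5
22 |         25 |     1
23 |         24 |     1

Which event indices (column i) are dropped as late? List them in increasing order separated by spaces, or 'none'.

i=0 t=1 v=8: → [1,3),[0,2); WM=0
i=1 t=2 v=8: → [2,4),[1,3); WM=1
i=2 t=3 v=3: → [3,5),[2,4); WM=2; [0,2) fires=8
i=3 t=4 v=8: → [4,6),[3,5); WM=3; [1,3) fires=8
i=4 t=4 v=8: → [4,6),[3,5); WM=3
i=5 t=3 v=8: → [3,5),[2,4); WM=3
i=6 t=5 v=6: → [5,7),[4,6); WM=4; [2,4) fires=8
i=7 t=5 v=7: → [5,7),[4,6); WM=4
i=8 t=5 v=9: → [5,7),[4,6); WM=4
i=9 t=10 v=7: → [10,12),[9,11); WM=9; [3,5) fires=8 [4,6) fires=9 [5,7) fires=9
i=10 t=11 v=3: → [11,13),[10,12); WM=10
i=11 t=6 v=6: DROP (t<10-1); WM=10
i=12 t=10 v=3: → [10,12),[9,11); WM=10
i=13 t=7 v=3: DROP (t<10-1); WM=10
i=14 t=11 v=5: → [11,13),[10,12); WM=10
i=15 t=13 v=2: → [13,15),[12,14); WM=12; [9,11) fires=7 [10,12) fires=7
i=16 t=15 v=8: → [15,17),[14,16); WM=14; [11,13) fires=5 [12,14) fires=2
i=17 t=19 v=7: → [19,21),[18,20); WM=18; [13,15) fires=2 [14,16) fires=8 [15,17) fires=8
i=18 t=20 v=2: → [20,22),[19,21); WM=19
i=19 t=23 v=2: → [23,25),[22,24); WM=22; [18,20) fires=7 [19,21) fires=7 [20,22) fires=2
i=20 t=22 v=6: → [22,24),[21,23); WM=22
i=21 t=21 v=5: → [21,23),[20,22); WM=22
i=22 t=25 v=1: → [25,27),[24,26); WM=24; [21,23) fires=6 [22,24) fires=6
i=23 t=24 v=1: → [24,26),[23,25); WM=24

11 13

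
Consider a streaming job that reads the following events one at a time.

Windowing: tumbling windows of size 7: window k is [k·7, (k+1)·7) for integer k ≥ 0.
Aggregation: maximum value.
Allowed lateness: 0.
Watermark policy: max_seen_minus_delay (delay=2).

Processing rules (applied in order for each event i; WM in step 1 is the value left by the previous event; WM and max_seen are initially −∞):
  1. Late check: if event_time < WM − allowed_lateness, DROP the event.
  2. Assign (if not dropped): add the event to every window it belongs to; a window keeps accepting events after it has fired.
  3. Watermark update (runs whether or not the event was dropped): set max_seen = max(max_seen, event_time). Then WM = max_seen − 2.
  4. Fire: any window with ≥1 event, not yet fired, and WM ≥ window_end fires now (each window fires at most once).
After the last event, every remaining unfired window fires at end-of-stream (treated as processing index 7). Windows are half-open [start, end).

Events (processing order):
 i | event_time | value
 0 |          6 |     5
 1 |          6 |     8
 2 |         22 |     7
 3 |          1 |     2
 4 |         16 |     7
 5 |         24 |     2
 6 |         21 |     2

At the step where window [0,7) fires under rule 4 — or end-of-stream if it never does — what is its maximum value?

8

i=0 t=6 v=5: → [0,7); WM=4
i=1 t=6 v=8: → [0,7); WM=4
i=2 t=22 v=7: → [21,28); WM=20; [0,7) fires=8
i=3 t=1 v=2: DROP (t<20-0); WM=20
i=4 t=16 v=7: DROP (t<20-0); WM=20
i=5 t=24 v=2: → [21,28); WM=22
i=6 t=21 v=2: DROP (t<22-0); WM=22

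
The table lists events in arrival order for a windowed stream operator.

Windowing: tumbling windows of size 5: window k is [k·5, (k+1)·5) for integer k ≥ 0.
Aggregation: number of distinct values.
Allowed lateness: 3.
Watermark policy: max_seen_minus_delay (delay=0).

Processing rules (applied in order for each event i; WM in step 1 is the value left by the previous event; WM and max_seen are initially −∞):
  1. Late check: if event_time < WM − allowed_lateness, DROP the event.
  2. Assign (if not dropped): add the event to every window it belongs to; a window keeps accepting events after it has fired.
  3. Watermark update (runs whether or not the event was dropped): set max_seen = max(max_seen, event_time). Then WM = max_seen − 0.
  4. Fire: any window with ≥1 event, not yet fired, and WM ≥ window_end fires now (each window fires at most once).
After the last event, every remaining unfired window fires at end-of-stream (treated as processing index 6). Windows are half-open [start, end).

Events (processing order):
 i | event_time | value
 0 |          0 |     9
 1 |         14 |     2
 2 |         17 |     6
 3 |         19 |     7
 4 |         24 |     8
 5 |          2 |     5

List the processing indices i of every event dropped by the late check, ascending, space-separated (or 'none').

i=0 t=0 v=9: → [0,5); WM=0
i=1 t=14 v=2: → [10,15); WM=14; [0,5) fires=1
i=2 t=17 v=6: → [15,20); WM=17; [10,15) fires=1
i=3 t=19 v=7: → [15,20); WM=19
i=4 t=24 v=8: → [20,25); WM=24; [15,20) fires=2
i=5 t=2 v=5: DROP (t<24-3); WM=24

5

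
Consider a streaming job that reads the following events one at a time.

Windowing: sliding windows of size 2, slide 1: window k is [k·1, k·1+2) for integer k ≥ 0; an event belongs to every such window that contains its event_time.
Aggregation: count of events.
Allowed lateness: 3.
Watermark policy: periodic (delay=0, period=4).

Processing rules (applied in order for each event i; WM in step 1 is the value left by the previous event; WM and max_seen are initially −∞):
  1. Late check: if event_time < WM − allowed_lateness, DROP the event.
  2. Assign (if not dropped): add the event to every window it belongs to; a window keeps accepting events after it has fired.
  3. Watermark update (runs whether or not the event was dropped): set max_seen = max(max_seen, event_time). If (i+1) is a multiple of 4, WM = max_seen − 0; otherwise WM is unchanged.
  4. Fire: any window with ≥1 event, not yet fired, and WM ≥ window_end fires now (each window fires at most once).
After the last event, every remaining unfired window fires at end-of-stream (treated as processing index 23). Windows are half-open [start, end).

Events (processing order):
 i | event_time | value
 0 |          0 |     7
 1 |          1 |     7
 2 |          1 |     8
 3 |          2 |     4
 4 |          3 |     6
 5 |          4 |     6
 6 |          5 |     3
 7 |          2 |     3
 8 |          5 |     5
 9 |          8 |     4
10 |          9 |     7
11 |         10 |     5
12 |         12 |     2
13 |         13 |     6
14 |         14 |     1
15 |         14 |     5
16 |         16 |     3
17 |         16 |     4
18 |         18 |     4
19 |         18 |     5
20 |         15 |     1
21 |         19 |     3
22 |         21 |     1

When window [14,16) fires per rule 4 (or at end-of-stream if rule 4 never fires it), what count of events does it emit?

2

i=0 t=0 v=7: → [0,2); WM=−∞
i=1 t=1 v=7: → [1,3),[0,2); WM=−∞
i=2 t=1 v=8: → [1,3),[0,2); WM=−∞
i=3 t=2 v=4: → [2,4),[1,3); WM=2; [0,2) fires=3
i=4 t=3 v=6: → [3,5),[2,4); WM=2
i=5 t=4 v=6: → [4,6),[3,5); WM=2
i=6 t=5 v=3: → [5,7),[4,6); WM=2
i=7 t=2 v=3: → [2,4),[1,3); WM=5; [1,3) fires=4 [2,4) fires=3 [3,5) fires=2
i=8 t=5 v=5: → [5,7),[4,6); WM=5
i=9 t=8 v=4: → [8,10),[7,9); WM=5
i=10 t=9 v=7: → [9,11),[8,10); WM=5
i=11 t=10 v=5: → [10,12),[9,11); WM=10; [4,6) fires=3 [5,7) fires=2 [7,9) fires=1 [8,10) fires=2
i=12 t=12 v=2: → [12,14),[11,13); WM=10
i=13 t=13 v=6: → [13,15),[12,14); WM=10
i=14 t=14 v=1: → [14,16),[13,15); WM=10
i=15 t=14 v=5: → [14,16),[13,15); WM=14; [9,11) fires=2 [10,12) fires=1 [11,13) fires=1 [12,14) fires=2
i=16 t=16 v=3: → [16,18),[15,17); WM=14
i=17 t=16 v=4: → [16,18),[15,17); WM=14
i=18 t=18 v=4: → [18,20),[17,19); WM=14
i=19 t=18 v=5: → [18,20),[17,19); WM=18; [13,15) fires=3 [14,16) fires=2 [15,17) fires=2 [16,18) fires=2
i=20 t=15 v=1: → [15,17),[14,16); WM=18
i=21 t=19 v=3: → [19,21),[18,20); WM=18
i=22 t=21 v=1: → [21,23),[20,22); WM=18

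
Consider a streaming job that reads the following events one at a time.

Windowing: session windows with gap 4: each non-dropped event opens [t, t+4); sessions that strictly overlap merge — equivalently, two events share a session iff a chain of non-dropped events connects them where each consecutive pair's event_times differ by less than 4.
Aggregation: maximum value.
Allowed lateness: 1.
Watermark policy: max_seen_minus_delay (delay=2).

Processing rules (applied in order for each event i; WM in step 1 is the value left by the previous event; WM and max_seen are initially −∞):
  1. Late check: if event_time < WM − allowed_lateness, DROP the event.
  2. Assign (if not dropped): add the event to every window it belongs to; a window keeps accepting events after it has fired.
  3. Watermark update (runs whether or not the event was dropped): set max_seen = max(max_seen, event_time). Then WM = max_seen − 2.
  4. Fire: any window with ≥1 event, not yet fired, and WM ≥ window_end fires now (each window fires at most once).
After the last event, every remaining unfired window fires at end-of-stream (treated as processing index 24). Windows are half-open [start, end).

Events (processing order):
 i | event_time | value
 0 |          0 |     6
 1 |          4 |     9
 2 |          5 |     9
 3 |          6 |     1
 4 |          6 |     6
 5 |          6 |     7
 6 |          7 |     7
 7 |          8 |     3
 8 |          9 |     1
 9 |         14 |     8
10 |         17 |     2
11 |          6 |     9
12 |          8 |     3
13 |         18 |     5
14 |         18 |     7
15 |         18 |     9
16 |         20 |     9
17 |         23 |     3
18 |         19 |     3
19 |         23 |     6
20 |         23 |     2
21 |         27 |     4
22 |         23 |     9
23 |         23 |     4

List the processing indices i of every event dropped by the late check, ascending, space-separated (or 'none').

11 12 18 22 23

i=0 t=0 v=6: → [0,4); WM=-2
i=1 t=4 v=9: → [4,8); WM=2
i=2 t=5 v=9: → [4,9); WM=3
i=3 t=6 v=1: → [4,10); WM=4
i=4 t=6 v=6: → [4,10); WM=4
i=5 t=6 v=7: → [4,10); WM=4
i=6 t=7 v=7: → [4,11); WM=5
i=7 t=8 v=3: → [4,12); WM=6
i=8 t=9 v=1: → [4,13); WM=7
i=9 t=14 v=8: → [14,18); WM=12
i=10 t=17 v=2: → [14,21); WM=15
i=11 t=6 v=9: DROP (t<15-1); WM=15
i=12 t=8 v=3: DROP (t<15-1); WM=15
i=13 t=18 v=5: → [14,22); WM=16
i=14 t=18 v=7: → [14,22); WM=16
i=15 t=18 v=9: → [14,22); WM=16
i=16 t=20 v=9: → [14,24); WM=18
i=17 t=23 v=3: → [14,27); WM=21
i=18 t=19 v=3: DROP (t<21-1); WM=21
i=19 t=23 v=6: → [14,27); WM=21
i=20 t=23 v=2: → [14,27); WM=21
i=21 t=27 v=4: → [27,31); WM=25
i=22 t=23 v=9: DROP (t<25-1); WM=25
i=23 t=23 v=4: DROP (t<25-1); WM=25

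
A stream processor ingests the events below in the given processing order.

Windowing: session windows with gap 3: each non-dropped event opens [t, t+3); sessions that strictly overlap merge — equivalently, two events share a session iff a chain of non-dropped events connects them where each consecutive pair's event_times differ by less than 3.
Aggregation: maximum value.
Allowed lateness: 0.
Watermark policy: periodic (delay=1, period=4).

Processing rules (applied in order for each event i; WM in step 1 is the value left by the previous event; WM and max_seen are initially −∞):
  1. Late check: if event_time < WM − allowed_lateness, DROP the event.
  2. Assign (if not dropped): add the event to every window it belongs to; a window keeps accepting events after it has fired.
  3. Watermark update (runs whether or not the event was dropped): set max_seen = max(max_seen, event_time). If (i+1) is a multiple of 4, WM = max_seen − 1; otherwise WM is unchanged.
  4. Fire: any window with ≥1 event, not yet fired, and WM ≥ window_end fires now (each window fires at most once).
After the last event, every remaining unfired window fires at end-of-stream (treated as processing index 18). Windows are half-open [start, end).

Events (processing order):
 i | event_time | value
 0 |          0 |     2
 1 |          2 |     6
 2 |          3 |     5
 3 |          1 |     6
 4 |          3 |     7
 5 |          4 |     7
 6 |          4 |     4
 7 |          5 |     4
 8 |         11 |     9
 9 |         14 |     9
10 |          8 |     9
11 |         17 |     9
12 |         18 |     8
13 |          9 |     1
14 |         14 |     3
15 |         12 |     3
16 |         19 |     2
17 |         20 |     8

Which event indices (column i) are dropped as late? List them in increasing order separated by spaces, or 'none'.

i=0 t=0 v=2: → [0,3); WM=−∞
i=1 t=2 v=6: → [0,5); WM=−∞
i=2 t=3 v=5: → [0,6); WM=−∞
i=3 t=1 v=6: → [0,6); WM=2
i=4 t=3 v=7: → [0,6); WM=2
i=5 t=4 v=7: → [0,7); WM=2
i=6 t=4 v=4: → [0,7); WM=2
i=7 t=5 v=4: → [0,8); WM=4
i=8 t=11 v=9: → [11,14); WM=4
i=9 t=14 v=9: → [14,17); WM=4
i=10 t=8 v=9: → [8,11); WM=4
i=11 t=17 v=9: → [17,20); WM=16
i=12 t=18 v=8: → [17,21); WM=16
i=13 t=9 v=1: DROP (t<16-0); WM=16
i=14 t=14 v=3: DROP (t<16-0); WM=16
i=15 t=12 v=3: DROP (t<16-0); WM=17
i=16 t=19 v=2: → [17,22); WM=17
i=17 t=20 v=8: → [17,23); WM=17

13 14 15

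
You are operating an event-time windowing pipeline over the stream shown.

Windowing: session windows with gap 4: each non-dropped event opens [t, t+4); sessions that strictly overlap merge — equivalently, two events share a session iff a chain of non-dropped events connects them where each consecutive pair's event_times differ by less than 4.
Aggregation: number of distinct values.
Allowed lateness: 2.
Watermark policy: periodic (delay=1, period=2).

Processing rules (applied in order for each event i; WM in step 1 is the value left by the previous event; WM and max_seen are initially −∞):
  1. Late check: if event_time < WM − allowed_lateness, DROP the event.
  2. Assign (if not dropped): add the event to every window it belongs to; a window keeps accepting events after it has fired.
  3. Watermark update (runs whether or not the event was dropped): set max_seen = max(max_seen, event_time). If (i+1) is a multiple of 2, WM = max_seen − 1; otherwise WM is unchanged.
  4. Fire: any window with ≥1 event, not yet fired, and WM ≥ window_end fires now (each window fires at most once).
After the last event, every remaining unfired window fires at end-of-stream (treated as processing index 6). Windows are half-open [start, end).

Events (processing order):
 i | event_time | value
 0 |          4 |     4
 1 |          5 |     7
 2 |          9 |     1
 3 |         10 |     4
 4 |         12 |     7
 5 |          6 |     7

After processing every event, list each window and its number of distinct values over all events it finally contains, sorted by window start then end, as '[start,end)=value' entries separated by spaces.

[4,9)=2 [9,16)=3

i=0 t=4 v=4: → [4,8); WM=−∞
i=1 t=5 v=7: → [4,9); WM=4
i=2 t=9 v=1: → [9,13); WM=4
i=3 t=10 v=4: → [9,14); WM=9
i=4 t=12 v=7: → [9,16); WM=9
i=5 t=6 v=7: DROP (t<9-2); WM=11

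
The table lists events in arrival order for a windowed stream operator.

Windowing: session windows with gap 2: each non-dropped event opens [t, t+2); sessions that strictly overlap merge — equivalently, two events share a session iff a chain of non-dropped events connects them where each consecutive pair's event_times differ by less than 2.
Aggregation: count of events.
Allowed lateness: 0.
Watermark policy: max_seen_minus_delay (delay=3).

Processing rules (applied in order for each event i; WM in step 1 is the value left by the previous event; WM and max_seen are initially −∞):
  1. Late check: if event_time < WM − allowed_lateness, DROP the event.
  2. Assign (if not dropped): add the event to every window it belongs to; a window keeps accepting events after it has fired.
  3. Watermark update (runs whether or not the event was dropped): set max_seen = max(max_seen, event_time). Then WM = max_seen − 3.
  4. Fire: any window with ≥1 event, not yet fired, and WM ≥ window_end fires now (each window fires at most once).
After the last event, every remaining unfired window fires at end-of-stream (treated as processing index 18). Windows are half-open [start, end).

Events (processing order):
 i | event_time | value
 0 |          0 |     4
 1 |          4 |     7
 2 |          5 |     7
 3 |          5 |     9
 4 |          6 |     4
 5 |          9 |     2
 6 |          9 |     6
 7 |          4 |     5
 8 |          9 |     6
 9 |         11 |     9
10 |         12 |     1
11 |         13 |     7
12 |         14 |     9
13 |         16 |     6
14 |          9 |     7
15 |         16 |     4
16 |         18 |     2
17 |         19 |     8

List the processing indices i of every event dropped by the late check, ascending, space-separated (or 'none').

i=0 t=0 v=4: → [0,2); WM=-3
i=1 t=4 v=7: → [4,6); WM=1
i=2 t=5 v=7: → [4,7); WM=2
i=3 t=5 v=9: → [4,7); WM=2
i=4 t=6 v=4: → [4,8); WM=3
i=5 t=9 v=2: → [9,11); WM=6
i=6 t=9 v=6: → [9,11); WM=6
i=7 t=4 v=5: DROP (t<6-0); WM=6
i=8 t=9 v=6: → [9,11); WM=6
i=9 t=11 v=9: → [11,13); WM=8
i=10 t=12 v=1: → [11,14); WM=9
i=11 t=13 v=7: → [11,15); WM=10
i=12 t=14 v=9: → [11,16); WM=11
i=13 t=16 v=6: → [16,18); WM=13
i=14 t=9 v=7: DROP (t<13-0); WM=13
i=15 t=16 v=4: → [16,18); WM=13
i=16 t=18 v=2: → [18,20); WM=15
i=17 t=19 v=8: → [18,21); WM=16

7 14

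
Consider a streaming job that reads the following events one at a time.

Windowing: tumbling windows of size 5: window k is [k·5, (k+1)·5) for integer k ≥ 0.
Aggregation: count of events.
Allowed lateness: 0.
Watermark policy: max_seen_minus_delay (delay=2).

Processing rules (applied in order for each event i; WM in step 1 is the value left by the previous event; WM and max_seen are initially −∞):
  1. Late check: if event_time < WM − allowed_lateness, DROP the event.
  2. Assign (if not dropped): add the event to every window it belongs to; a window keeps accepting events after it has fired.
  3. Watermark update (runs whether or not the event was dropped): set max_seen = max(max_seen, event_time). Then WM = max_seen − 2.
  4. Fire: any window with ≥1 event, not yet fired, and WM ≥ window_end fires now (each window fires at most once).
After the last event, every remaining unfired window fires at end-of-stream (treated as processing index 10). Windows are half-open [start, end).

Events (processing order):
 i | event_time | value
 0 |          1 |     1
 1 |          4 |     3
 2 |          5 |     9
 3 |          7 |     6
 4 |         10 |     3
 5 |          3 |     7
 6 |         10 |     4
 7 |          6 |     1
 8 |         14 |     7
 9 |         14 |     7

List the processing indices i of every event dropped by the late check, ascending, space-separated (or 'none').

i=0 t=1 v=1: → [0,5); WM=-1
i=1 t=4 v=3: → [0,5); WM=2
i=2 t=5 v=9: → [5,10); WM=3
i=3 t=7 v=6: → [5,10); WM=5; [0,5) fires=2
i=4 t=10 v=3: → [10,15); WM=8
i=5 t=3 v=7: DROP (t<8-0); WM=8
i=6 t=10 v=4: → [10,15); WM=8
i=7 t=6 v=1: DROP (t<8-0); WM=8
i=8 t=14 v=7: → [10,15); WM=12; [5,10) fires=2
i=9 t=14 v=7: → [10,15); WM=12

5 7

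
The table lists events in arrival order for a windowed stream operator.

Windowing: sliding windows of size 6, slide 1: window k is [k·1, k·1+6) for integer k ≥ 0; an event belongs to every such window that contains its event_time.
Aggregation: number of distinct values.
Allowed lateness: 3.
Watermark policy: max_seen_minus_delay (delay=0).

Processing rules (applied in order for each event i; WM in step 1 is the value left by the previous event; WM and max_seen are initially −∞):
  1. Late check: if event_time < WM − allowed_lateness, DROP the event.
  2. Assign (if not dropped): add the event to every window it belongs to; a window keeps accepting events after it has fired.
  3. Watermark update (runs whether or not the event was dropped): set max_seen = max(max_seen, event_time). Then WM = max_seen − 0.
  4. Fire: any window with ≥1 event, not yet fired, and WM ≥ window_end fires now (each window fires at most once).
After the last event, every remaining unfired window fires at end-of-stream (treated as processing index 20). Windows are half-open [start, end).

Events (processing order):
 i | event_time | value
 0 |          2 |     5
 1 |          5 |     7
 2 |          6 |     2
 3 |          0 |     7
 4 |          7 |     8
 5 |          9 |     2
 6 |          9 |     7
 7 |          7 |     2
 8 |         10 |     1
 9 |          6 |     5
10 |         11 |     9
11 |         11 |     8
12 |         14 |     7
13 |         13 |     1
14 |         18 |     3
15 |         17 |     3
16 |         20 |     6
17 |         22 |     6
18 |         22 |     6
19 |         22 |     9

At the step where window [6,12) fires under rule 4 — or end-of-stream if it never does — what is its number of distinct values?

5

i=0 t=2 v=5: → [2,8),[1,7),[0,6); WM=2
i=1 t=5 v=7: → [5,11),[4,10),[3,9),[2,8),[1,7),[0,6); WM=5
i=2 t=6 v=2: → [6,12),[5,11),[4,10),[3,9),[2,8),[1,7); WM=6; [0,6) fires=2
i=3 t=0 v=7: DROP (t<6-3); WM=6
i=4 t=7 v=8: → [7,13),[6,12),[5,11),[4,10),[3,9),[2,8); WM=7; [1,7) fires=3
i=5 t=9 v=2: → [9,15),[8,14),[7,13),[6,12),[5,11),[4,10); WM=9; [2,8) fires=4 [3,9) fires=3
i=6 t=9 v=7: → [9,15),[8,14),[7,13),[6,12),[5,11),[4,10); WM=9
i=7 t=7 v=2: → [7,13),[6,12),[5,11),[4,10),[3,9),[2,8); WM=9
i=8 t=10 v=1: → [10,16),[9,15),[8,14),[7,13),[6,12),[5,11); WM=10; [4,10) fires=3
i=9 t=6 v=5: DROP (t<10-3); WM=10
i=10 t=11 v=9: → [11,17),[10,16),[9,15),[8,14),[7,13),[6,12); WM=11; [5,11) fires=4
i=11 t=11 v=8: → [11,17),[10,16),[9,15),[8,14),[7,13),[6,12); WM=11
i=12 t=14 v=7: → [14,20),[13,19),[12,18),[11,17),[10,16),[9,15); WM=14; [6,12) fires=5 [7,13) fires=5 [8,14) fires=5
i=13 t=13 v=1: → [13,19),[12,18),[11,17),[10,16),[9,15),[8,14); WM=14
i=14 t=18 v=3: → [18,24),[17,23),[16,22),[15,21),[14,20),[13,19); WM=18; [9,15) fires=5 [10,16) fires=4 [11,17) fires=4 [12,18) fires=2
i=15 t=17 v=3: → [17,23),[16,22),[15,21),[14,20),[13,19),[12,18); WM=18
i=16 t=20 v=6: → [20,26),[19,25),[18,24),[17,23),[16,22),[15,21); WM=20; [13,19) fires=3 [14,20) fires=2
i=17 t=22 v=6: → [22,28),[21,27),[20,26),[19,25),[18,24),[17,23); WM=22; [15,21) fires=2 [16,22) fires=2
i=18 t=22 v=6: → [22,28),[21,27),[20,26),[19,25),[18,24),[17,23); WM=22
i=19 t=22 v=9: → [22,28),[21,27),[20,26),[19,25),[18,24),[17,23); WM=22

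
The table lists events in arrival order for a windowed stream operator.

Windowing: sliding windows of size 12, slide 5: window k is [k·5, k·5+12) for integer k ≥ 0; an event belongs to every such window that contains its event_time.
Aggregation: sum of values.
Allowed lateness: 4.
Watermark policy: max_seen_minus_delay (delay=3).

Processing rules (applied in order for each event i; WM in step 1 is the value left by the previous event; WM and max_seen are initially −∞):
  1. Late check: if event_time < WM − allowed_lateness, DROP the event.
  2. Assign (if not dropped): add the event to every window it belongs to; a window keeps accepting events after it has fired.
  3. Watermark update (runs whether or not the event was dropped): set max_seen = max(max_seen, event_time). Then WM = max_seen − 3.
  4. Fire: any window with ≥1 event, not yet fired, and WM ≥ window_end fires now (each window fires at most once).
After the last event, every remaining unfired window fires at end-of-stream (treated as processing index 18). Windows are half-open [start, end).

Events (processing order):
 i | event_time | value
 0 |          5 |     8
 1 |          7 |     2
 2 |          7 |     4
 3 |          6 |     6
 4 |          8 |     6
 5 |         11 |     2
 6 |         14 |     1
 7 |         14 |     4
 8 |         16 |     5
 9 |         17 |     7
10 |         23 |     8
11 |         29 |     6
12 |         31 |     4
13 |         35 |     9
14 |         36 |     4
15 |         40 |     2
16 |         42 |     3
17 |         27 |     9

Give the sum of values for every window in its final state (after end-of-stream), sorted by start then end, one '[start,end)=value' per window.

[0,12)=28 [5,17)=38 [10,22)=19 [15,27)=20 [20,32)=18 [25,37)=23 [30,42)=19 [35,47)=18 [40,52)=5

i=0 t=5 v=8: → [5,17),[0,12); WM=2
i=1 t=7 v=2: → [5,17),[0,12); WM=4
i=2 t=7 v=4: → [5,17),[0,12); WM=4
i=3 t=6 v=6: → [5,17),[0,12); WM=4
i=4 t=8 v=6: → [5,17),[0,12); WM=5
i=5 t=11 v=2: → [10,22),[5,17),[0,12); WM=8
i=6 t=14 v=1: → [10,22),[5,17); WM=11
i=7 t=14 v=4: → [10,22),[5,17); WM=11
i=8 t=16 v=5: → [15,27),[10,22),[5,17); WM=13; [0,12) fires=28
i=9 t=17 v=7: → [15,27),[10,22); WM=14
i=10 t=23 v=8: → [20,32),[15,27); WM=20; [5,17) fires=38
i=11 t=29 v=6: → [25,37),[20,32); WM=26; [10,22) fires=19
i=12 t=31 v=4: → [30,42),[25,37),[20,32); WM=28; [15,27) fires=20
i=13 t=35 v=9: → [35,47),[30,42),[25,37); WM=32; [20,32) fires=18
i=14 t=36 v=4: → [35,47),[30,42),[25,37); WM=33
i=15 t=40 v=2: → [40,52),[35,47),[30,42); WM=37; [25,37) fires=23
i=16 t=42 v=3: → [40,52),[35,47); WM=39
i=17 t=27 v=9: DROP (t<39-4); WM=39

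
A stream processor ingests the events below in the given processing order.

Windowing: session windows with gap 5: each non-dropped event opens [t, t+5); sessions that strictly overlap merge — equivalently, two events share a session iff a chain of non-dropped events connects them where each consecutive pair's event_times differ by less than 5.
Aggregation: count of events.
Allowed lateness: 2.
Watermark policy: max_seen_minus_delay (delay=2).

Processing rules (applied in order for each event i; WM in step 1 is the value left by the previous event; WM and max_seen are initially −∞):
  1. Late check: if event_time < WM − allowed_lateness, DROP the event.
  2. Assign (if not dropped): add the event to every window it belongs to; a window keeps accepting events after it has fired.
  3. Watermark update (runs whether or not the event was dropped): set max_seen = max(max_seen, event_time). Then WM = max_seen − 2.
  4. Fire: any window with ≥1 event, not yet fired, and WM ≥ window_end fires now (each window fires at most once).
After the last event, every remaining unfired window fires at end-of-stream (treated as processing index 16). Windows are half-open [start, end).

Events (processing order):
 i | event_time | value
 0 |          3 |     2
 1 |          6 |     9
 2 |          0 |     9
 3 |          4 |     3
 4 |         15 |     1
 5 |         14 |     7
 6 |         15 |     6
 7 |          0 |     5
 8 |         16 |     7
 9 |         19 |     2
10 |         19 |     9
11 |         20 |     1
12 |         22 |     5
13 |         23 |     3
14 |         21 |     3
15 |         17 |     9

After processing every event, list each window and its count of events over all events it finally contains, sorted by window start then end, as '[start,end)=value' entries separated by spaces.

[3,11)=3 [14,28)=10

i=0 t=3 v=2: → [3,8); WM=1
i=1 t=6 v=9: → [3,11); WM=4
i=2 t=0 v=9: DROP (t<4-2); WM=4
i=3 t=4 v=3: → [3,11); WM=4
i=4 t=15 v=1: → [15,20); WM=13
i=5 t=14 v=7: → [14,20); WM=13
i=6 t=15 v=6: → [14,20); WM=13
i=7 t=0 v=5: DROP (t<13-2); WM=13
i=8 t=16 v=7: → [14,21); WM=14
i=9 t=19 v=2: → [14,24); WM=17
i=10 t=19 v=9: → [14,24); WM=17
i=11 t=20 v=1: → [14,25); WM=18
i=12 t=22 v=5: → [14,27); WM=20
i=13 t=23 v=3: → [14,28); WM=21
i=14 t=21 v=3: → [14,28); WM=21
i=15 t=17 v=9: DROP (t<21-2); WM=21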